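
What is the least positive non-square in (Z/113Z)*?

3

(2/113) = +1, so 2 is a residue.
(3/113) = −1, so 3 is the smallest positive non-residue mod 113.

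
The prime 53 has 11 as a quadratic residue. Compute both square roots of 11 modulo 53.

53 ≡ 1 (mod 4), so we find a root by search.
Trying successive values, 8² = 64 ≡ 11 (mod 53). The other root is 53 − 8 = 45.

8, 45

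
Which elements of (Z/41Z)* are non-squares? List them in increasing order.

3 6 7 11 12 13 14 15 17 19 22 24 26 27 28 29 30 34 35 38

Square k = 1,…,20 (k and 41−k give the same square):
1²=1, 2²=4, 3²=9, 4²=16, 5²=25, 6²=36, 7²≡8, 8²≡23, 9²≡40, 10²≡18, 11²≡39, 12²≡21, 13²≡5, 14²≡32, 15²≡20, 16²≡10, 17²≡2, 18²≡37, 19²≡33, 20²≡31 (mod 41).
The residues are {1, 2, 4, 5, 8, 9, 10, 16, 18, 20, 21, 23, 25, 31, 32, 33, 36, 37, 39, 40}; the non-residues are the remaining 20 nonzero classes.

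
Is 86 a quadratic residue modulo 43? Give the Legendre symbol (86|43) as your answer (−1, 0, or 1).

First reduce: 86 ≡ 0 (mod 43).
Top reduces to 0: gcd > 1, so the symbol is 0.

0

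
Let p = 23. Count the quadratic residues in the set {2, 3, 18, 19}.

3

(2/23) = +1 → QR.
(3/23) = +1 → QR.
(18/23) = +1 → QR.
(19/23) = -1 → non-residue.
Total quadratic residues among the 4: 3.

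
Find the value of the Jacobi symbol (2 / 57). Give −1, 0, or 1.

1

Pull out 2: since 57 ≡ 1 (mod 8), (2/57) = +1.
Reached (1/57) = 1. Collecting the sign flips along the way, the symbol is +1.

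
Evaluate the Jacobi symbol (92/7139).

-1

Pull out 2^2: since 7139 ≡ 3 (mod 8), (2/7139) = -1, so (2/7139)^2 = +1.
Reciprocity: 23 ≡ 3 and 7139 ≡ 3 (mod 4), so (23/7139) = −(7139/23).
Reduce top mod 23: now compute (9/23).
Reciprocity: 9 ≡ 1 and 23 ≡ 3 (mod 4), so (9/23) = +(23/9).
Reduce top mod 9: now compute (5/9).
Reciprocity: 5 ≡ 1 and 9 ≡ 1 (mod 4), so (5/9) = +(9/5).
Reduce top mod 5: now compute (4/5).
Pull out 2^2: since 5 ≡ 5 (mod 8), (2/5) = -1, so (2/5)^2 = +1.
Reached (1/5) = 1. Collecting the sign flips along the way, the symbol is -1.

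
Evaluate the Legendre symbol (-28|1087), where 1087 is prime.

First reduce: -28 ≡ 1059 (mod 1087).
Reciprocity: 1059 ≡ 3 and 1087 ≡ 3 (mod 4), so (1059/1087) = −(1087/1059).
Reduce top mod 1059: now compute (28/1059).
Pull out 2^2: since 1059 ≡ 3 (mod 8), (2/1059) = -1, so (2/1059)^2 = +1.
Reciprocity: 7 ≡ 3 and 1059 ≡ 3 (mod 4), so (7/1059) = −(1059/7).
Reduce top mod 7: now compute (2/7).
Pull out 2: since 7 ≡ 7 (mod 8), (2/7) = +1.
Reached (1/7) = 1. Collecting the sign flips along the way, the symbol is +1.

1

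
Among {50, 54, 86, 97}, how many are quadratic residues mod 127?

1

(50/127) = +1 → QR.
(54/127) = -1 → non-residue.
(86/127) = -1 → non-residue.
(97/127) = -1 → non-residue.
Total quadratic residues among the 4: 1.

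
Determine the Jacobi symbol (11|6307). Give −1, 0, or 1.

-1

Reciprocity: 11 ≡ 3 and 6307 ≡ 3 (mod 4), so (11/6307) = −(6307/11).
Reduce top mod 11: now compute (4/11).
Pull out 2^2: since 11 ≡ 3 (mod 8), (2/11) = -1, so (2/11)^2 = +1.
Reached (1/11) = 1. Collecting the sign flips along the way, the symbol is -1.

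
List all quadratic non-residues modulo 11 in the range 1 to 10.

2 6 7 8 10

Square k = 1,…,5 (k and 11−k give the same square):
1²=1, 2²=4, 3²=9, 4²≡5, 5²≡3 (mod 11).
The residues are {1, 3, 4, 5, 9}; the non-residues are the remaining 5 nonzero classes.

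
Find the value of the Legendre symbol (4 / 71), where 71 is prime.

1

Pull out 2^2: since 71 ≡ 7 (mod 8), (2/71) = +1, so (2/71)^2 = +1.
Reached (1/71) = 1. Collecting the sign flips along the way, the symbol is +1.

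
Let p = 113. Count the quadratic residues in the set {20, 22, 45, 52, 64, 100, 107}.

4

(20/113) = -1 → non-residue.
(22/113) = +1 → QR.
(45/113) = -1 → non-residue.
(52/113) = +1 → QR.
(64/113) = +1 → QR.
(100/113) = +1 → QR.
(107/113) = -1 → non-residue.
Total quadratic residues among the 7: 4.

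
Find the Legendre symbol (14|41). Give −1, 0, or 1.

-1

Euler's criterion: (14/41) ≡ 14^20 (mod 41).
14^2 ≡ 32 (mod 41)
14^4 ≡ 40 (mod 41)
14^8 ≡ 1 (mod 41)
14^16 ≡ 1 (mod 41)
14^20 = 14^(16+4) ≡ 40 (mod 41).
Result is 40 ≡ −1, so (14/41) = −1.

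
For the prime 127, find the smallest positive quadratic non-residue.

(2/127) = +1, so 2 is a residue.
(3/127) = −1, so 3 is the smallest positive non-residue mod 127.

3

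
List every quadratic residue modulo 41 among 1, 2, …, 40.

Square k = 1,…,20 (k and 41−k give the same square):
1²=1, 2²=4, 3²=9, 4²=16, 5²=25, 6²=36, 7²≡8, 8²≡23, 9²≡40, 10²≡18, 11²≡39, 12²≡21, 13²≡5, 14²≡32, 15²≡20, 16²≡10, 17²≡2, 18²≡37, 19²≡33, 20²≡31 (mod 41).
So the quadratic residues mod 41 are {1, 2, 4, 5, 8, 9, 10, 16, 18, 20, 21, 23, 25, 31, 32, 33, 36, 37, 39, 40}.

1 2 4 5 8 9 10 16 18 20 21 23 25 31 32 33 36 37 39 40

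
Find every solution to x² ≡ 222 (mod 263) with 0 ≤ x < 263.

Since 263 ≡ 3 (mod 4), a square root of 222 is 222^((263+1)/4) = 222^66 mod 263.
Repeated squaring: 222^2≡103, 222^4≡89, 222^8≡31, 222^16≡172, 222^32≡128, 222^64≡78 (mod 263).
222^66 = 222^(64+2) ≡ 144 (mod 263).
Check: 144² = 20736 ≡ 222 (mod 263). The two roots are 119 and 144.

119, 144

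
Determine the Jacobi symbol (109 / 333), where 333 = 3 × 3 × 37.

-1

Reciprocity: 109 ≡ 1 and 333 ≡ 1 (mod 4), so (109/333) = +(333/109).
Reduce top mod 109: now compute (6/109).
Pull out 2: since 109 ≡ 5 (mod 8), (2/109) = -1.
Reciprocity: 3 ≡ 3 and 109 ≡ 1 (mod 4), so (3/109) = +(109/3).
Reduce top mod 3: now compute (1/3).
Reached (1/3) = 1. Collecting the sign flips along the way, the symbol is -1.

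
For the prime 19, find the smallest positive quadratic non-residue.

(2/19) = −1, so 2 is the smallest positive non-residue mod 19.

2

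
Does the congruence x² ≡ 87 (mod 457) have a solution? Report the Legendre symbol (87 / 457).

Euler's criterion: (87/457) ≡ 87^228 (mod 457).
87^2 ≡ 257 (mod 457)
87^4 ≡ 241 (mod 457)
87^8 ≡ 42 (mod 457)
87^16 ≡ 393 (mod 457)
87^32 ≡ 440 (mod 457)
87^64 ≡ 289 (mod 457)
87^128 ≡ 347 (mod 457)
87^228 = 87^(128+64+32+4) ≡ 1 (mod 457).
Result is 1, so (87/457) = 1.

1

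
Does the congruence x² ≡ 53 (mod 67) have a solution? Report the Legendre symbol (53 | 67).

-1

Reciprocity: 53 ≡ 1 and 67 ≡ 3 (mod 4), so (53/67) = +(67/53).
Reduce top mod 53: now compute (14/53).
Pull out 2: since 53 ≡ 5 (mod 8), (2/53) = -1.
Reciprocity: 7 ≡ 3 and 53 ≡ 1 (mod 4), so (7/53) = +(53/7).
Reduce top mod 7: now compute (4/7).
Pull out 2^2: since 7 ≡ 7 (mod 8), (2/7) = +1, so (2/7)^2 = +1.
Reached (1/7) = 1. Collecting the sign flips along the way, the symbol is -1.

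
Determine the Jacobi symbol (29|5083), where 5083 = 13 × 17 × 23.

-1

Reciprocity: 29 ≡ 1 and 5083 ≡ 3 (mod 4), so (29/5083) = +(5083/29).
Reduce top mod 29: now compute (8/29).
Pull out 2^3: since 29 ≡ 5 (mod 8), (2/29) = -1, so (2/29)^3 = -1.
Reached (1/29) = 1. Collecting the sign flips along the way, the symbol is -1.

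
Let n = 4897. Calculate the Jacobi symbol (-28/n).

1

First reduce: -28 ≡ 4869 (mod 4897).
Reciprocity: 4869 ≡ 1 and 4897 ≡ 1 (mod 4), so (4869/4897) = +(4897/4869).
Reduce top mod 4869: now compute (28/4869).
Pull out 2^2: since 4869 ≡ 5 (mod 8), (2/4869) = -1, so (2/4869)^2 = +1.
Reciprocity: 7 ≡ 3 and 4869 ≡ 1 (mod 4), so (7/4869) = +(4869/7).
Reduce top mod 7: now compute (4/7).
Pull out 2^2: since 7 ≡ 7 (mod 8), (2/7) = +1, so (2/7)^2 = +1.
Reached (1/7) = 1. Collecting the sign flips along the way, the symbol is +1.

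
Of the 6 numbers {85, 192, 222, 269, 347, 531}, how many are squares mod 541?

3

(85/541) = -1 → non-residue.
(192/541) = +1 → QR.
(222/541) = +1 → QR.
(269/541) = -1 → non-residue.
(347/541) = +1 → QR.
(531/541) = -1 → non-residue.
Total quadratic residues among the 6: 3.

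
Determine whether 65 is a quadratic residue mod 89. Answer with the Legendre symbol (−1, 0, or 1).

Euler's criterion: (65/89) ≡ 65^44 (mod 89).
65^2 ≡ 42 (mod 89)
65^4 ≡ 73 (mod 89)
65^8 ≡ 78 (mod 89)
65^16 ≡ 32 (mod 89)
65^32 ≡ 45 (mod 89)
65^44 = 65^(32+8+4) ≡ 88 (mod 89).
Result is 88 ≡ −1, so (65/89) = −1.

-1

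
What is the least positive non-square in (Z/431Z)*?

7

(2/431) = +1, so 2 is a residue.
(3/431) = +1, so 3 is a residue.
(4/431) = +1, so 4 is a residue.
(5/431) = +1, so 5 is a residue.
(6/431) = +1, so 6 is a residue.
(7/431) = −1, so 7 is the smallest positive non-residue mod 431.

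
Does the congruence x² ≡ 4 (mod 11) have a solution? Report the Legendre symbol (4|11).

Pull out 2^2: since 11 ≡ 3 (mod 8), (2/11) = -1, so (2/11)^2 = +1.
Reached (1/11) = 1. Collecting the sign flips along the way, the symbol is +1.

1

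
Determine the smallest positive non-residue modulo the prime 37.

(2/37) = −1, so 2 is the smallest positive non-residue mod 37.

2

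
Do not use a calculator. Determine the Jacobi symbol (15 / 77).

Reciprocity: 15 ≡ 3 and 77 ≡ 1 (mod 4), so (15/77) = +(77/15).
Reduce top mod 15: now compute (2/15).
Pull out 2: since 15 ≡ 7 (mod 8), (2/15) = +1.
Reached (1/15) = 1. Collecting the sign flips along the way, the symbol is +1.

1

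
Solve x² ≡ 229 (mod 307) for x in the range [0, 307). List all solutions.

Since 307 ≡ 3 (mod 4), a square root of 229 is 229^((307+1)/4) = 229^77 mod 307.
Repeated squaring: 229^2≡251, 229^4≡66, 229^8≡58, 229^16≡294, 229^32≡169, 229^64≡10 (mod 307).
229^77 = 229^(64+8+4+1) ≡ 42 (mod 307).
Check: 42² = 1764 ≡ 229 (mod 307). The two roots are 42 and 265.

42, 265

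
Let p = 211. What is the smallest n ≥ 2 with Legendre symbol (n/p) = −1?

2

(2/211) = −1, so 2 is the smallest positive non-residue mod 211.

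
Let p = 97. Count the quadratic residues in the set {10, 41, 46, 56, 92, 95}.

1

(10/97) = -1 → non-residue.
(41/97) = -1 → non-residue.
(46/97) = -1 → non-residue.
(56/97) = -1 → non-residue.
(92/97) = -1 → non-residue.
(95/97) = +1 → QR.
Total quadratic residues among the 6: 1.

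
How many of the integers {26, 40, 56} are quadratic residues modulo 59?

(26/59) = +1 → QR.
(40/59) = -1 → non-residue.
(56/59) = -1 → non-residue.
Total quadratic residues among the 3: 1.

1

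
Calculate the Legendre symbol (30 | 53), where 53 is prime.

-1

Euler's criterion: (30/53) ≡ 30^26 (mod 53).
30^2 ≡ 52 (mod 53)
30^4 ≡ 1 (mod 53)
30^8 ≡ 1 (mod 53)
30^16 ≡ 1 (mod 53)
30^26 = 30^(16+8+2) ≡ 52 (mod 53).
Result is 52 ≡ −1, so (30/53) = −1.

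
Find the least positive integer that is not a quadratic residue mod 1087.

3

(2/1087) = +1, so 2 is a residue.
(3/1087) = −1, so 3 is the smallest positive non-residue mod 1087.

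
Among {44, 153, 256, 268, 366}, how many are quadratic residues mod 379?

3

(44/379) = -1 → non-residue.
(153/379) = -1 → non-residue.
(256/379) = +1 → QR.
(268/379) = +1 → QR.
(366/379) = +1 → QR.
Total quadratic residues among the 5: 3.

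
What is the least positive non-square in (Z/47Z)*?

(2/47) = +1, so 2 is a residue.
(3/47) = +1, so 3 is a residue.
(4/47) = +1, so 4 is a residue.
(5/47) = −1, so 5 is the smallest positive non-residue mod 47.

5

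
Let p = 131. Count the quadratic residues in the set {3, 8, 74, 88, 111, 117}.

(3/131) = +1 → QR.
(8/131) = -1 → non-residue.
(74/131) = +1 → QR.
(88/131) = -1 → non-residue.
(111/131) = -1 → non-residue.
(117/131) = +1 → QR.
Total quadratic residues among the 6: 3.

3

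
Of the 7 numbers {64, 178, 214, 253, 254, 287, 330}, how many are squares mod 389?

(64/389) = +1 → QR.
(178/389) = +1 → QR.
(214/389) = +1 → QR.
(253/389) = -1 → non-residue.
(254/389) = -1 → non-residue.
(287/389) = +1 → QR.
(330/389) = +1 → QR.
Total quadratic residues among the 7: 5.

5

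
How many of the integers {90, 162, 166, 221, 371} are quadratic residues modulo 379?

(90/379) = -1 → non-residue.
(162/379) = -1 → non-residue.
(166/379) = -1 → non-residue.
(221/379) = +1 → QR.
(371/379) = +1 → QR.
Total quadratic residues among the 5: 2.

2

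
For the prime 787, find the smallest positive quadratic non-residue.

(2/787) = −1, so 2 is the smallest positive non-residue mod 787.

2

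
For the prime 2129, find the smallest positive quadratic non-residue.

(2/2129) = +1, so 2 is a residue.
(3/2129) = −1, so 3 is the smallest positive non-residue mod 2129.

3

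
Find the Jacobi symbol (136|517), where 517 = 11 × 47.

Pull out 2^3: since 517 ≡ 5 (mod 8), (2/517) = -1, so (2/517)^3 = -1.
Reciprocity: 17 ≡ 1 and 517 ≡ 1 (mod 4), so (17/517) = +(517/17).
Reduce top mod 17: now compute (7/17).
Reciprocity: 7 ≡ 3 and 17 ≡ 1 (mod 4), so (7/17) = +(17/7).
Reduce top mod 7: now compute (3/7).
Reciprocity: 3 ≡ 3 and 7 ≡ 3 (mod 4), so (3/7) = −(7/3).
Reduce top mod 3: now compute (1/3).
Reached (1/3) = 1. Collecting the sign flips along the way, the symbol is +1.

1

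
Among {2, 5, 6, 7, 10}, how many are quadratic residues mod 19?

3

(2/19) = -1 → non-residue.
(5/19) = +1 → QR.
(6/19) = +1 → QR.
(7/19) = +1 → QR.
(10/19) = -1 → non-residue.
Total quadratic residues among the 5: 3.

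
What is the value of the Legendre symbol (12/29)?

Pull out 2^2: since 29 ≡ 5 (mod 8), (2/29) = -1, so (2/29)^2 = +1.
Reciprocity: 3 ≡ 3 and 29 ≡ 1 (mod 4), so (3/29) = +(29/3).
Reduce top mod 3: now compute (2/3).
Pull out 2: since 3 ≡ 3 (mod 8), (2/3) = -1.
Reached (1/3) = 1. Collecting the sign flips along the way, the symbol is -1.

-1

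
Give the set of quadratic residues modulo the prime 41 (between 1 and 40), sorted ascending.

1, 2, 4, 5, 8, 9, 10, 16, 18, 20, 21, 23, 25, 31, 32, 33, 36, 37, 39, 40

Square k = 1,…,20 (k and 41−k give the same square):
1²=1, 2²=4, 3²=9, 4²=16, 5²=25, 6²=36, 7²≡8, 8²≡23, 9²≡40, 10²≡18, 11²≡39, 12²≡21, 13²≡5, 14²≡32, 15²≡20, 16²≡10, 17²≡2, 18²≡37, 19²≡33, 20²≡31 (mod 41).
So the quadratic residues mod 41 are {1, 2, 4, 5, 8, 9, 10, 16, 18, 20, 21, 23, 25, 31, 32, 33, 36, 37, 39, 40}.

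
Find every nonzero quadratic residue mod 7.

1 2 4

Square k = 1,…,3 (k and 7−k give the same square):
1²=1, 2²=4, 3²≡2 (mod 7).
So the quadratic residues mod 7 are {1, 2, 4}.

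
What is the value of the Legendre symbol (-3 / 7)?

1

Euler's criterion: (-3/7) ≡ 4^3 (mod 7).
4^2 ≡ 2 (mod 7)
4^3 = 4^(2+1) ≡ 1 (mod 7).
Result is 1, so (-3/7) = 1.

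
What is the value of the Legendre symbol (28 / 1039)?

Euler's criterion: (28/1039) ≡ 28^519 (mod 1039).
28^2 ≡ 784 (mod 1039)
28^4 ≡ 607 (mod 1039)
28^8 ≡ 643 (mod 1039)
28^16 ≡ 966 (mod 1039)
28^32 ≡ 134 (mod 1039)
28^64 ≡ 293 (mod 1039)
28^128 ≡ 651 (mod 1039)
28^256 ≡ 928 (mod 1039)
28^512 ≡ 892 (mod 1039)
28^519 = 28^(512+4+2+1) ≡ 1 (mod 1039).
Result is 1, so (28/1039) = 1.

1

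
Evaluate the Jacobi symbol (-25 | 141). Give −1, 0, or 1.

First reduce: -25 ≡ 116 (mod 141).
Pull out 2^2: since 141 ≡ 5 (mod 8), (2/141) = -1, so (2/141)^2 = +1.
Reciprocity: 29 ≡ 1 and 141 ≡ 1 (mod 4), so (29/141) = +(141/29).
Reduce top mod 29: now compute (25/29).
Reciprocity: 25 ≡ 1 and 29 ≡ 1 (mod 4), so (25/29) = +(29/25).
Reduce top mod 25: now compute (4/25).
Pull out 2^2: since 25 ≡ 1 (mod 8), (2/25) = +1, so (2/25)^2 = +1.
Reached (1/25) = 1. Collecting the sign flips along the way, the symbol is +1.

1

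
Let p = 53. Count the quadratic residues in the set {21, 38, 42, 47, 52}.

4

(21/53) = -1 → non-residue.
(38/53) = +1 → QR.
(42/53) = +1 → QR.
(47/53) = +1 → QR.
(52/53) = +1 → QR.
Total quadratic residues among the 5: 4.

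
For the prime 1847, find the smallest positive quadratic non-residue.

(2/1847) = +1, so 2 is a residue.
(3/1847) = +1, so 3 is a residue.
(4/1847) = +1, so 4 is a residue.
(5/1847) = −1, so 5 is the smallest positive non-residue mod 1847.

5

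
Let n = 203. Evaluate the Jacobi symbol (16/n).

Pull out 2^4: since 203 ≡ 3 (mod 8), (2/203) = -1, so (2/203)^4 = +1.
Reached (1/203) = 1. Collecting the sign flips along the way, the symbol is +1.

1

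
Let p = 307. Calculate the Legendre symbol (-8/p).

First reduce: -8 ≡ 299 (mod 307).
Reciprocity: 299 ≡ 3 and 307 ≡ 3 (mod 4), so (299/307) = −(307/299).
Reduce top mod 299: now compute (8/299).
Pull out 2^3: since 299 ≡ 3 (mod 8), (2/299) = -1, so (2/299)^3 = -1.
Reached (1/299) = 1. Collecting the sign flips along the way, the symbol is +1.

1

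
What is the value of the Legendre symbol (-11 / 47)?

Euler's criterion: (-11/47) ≡ 36^23 (mod 47).
36^2 ≡ 27 (mod 47)
36^4 ≡ 24 (mod 47)
36^8 ≡ 12 (mod 47)
36^16 ≡ 3 (mod 47)
36^23 = 36^(16+4+2+1) ≡ 1 (mod 47).
Result is 1, so (-11/47) = 1.

1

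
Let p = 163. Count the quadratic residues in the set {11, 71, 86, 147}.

(11/163) = -1 → non-residue.
(71/163) = +1 → QR.
(86/163) = -1 → non-residue.
(147/163) = -1 → non-residue.
Total quadratic residues among the 4: 1.

1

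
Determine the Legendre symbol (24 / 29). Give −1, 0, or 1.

1

Euler's criterion: (24/29) ≡ 24^14 (mod 29).
24^2 ≡ 25 (mod 29)
24^4 ≡ 16 (mod 29)
24^8 ≡ 24 (mod 29)
24^14 = 24^(8+4+2) ≡ 1 (mod 29).
Result is 1, so (24/29) = 1.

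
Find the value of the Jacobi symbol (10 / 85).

Pull out 2: since 85 ≡ 5 (mod 8), (2/85) = -1.
Reciprocity: 5 ≡ 1 and 85 ≡ 1 (mod 4), so (5/85) = +(85/5).
Reduce top mod 5: now compute (0/5).
Top reduces to 0: gcd > 1, so the symbol is 0.

0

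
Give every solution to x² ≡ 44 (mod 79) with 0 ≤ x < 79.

Since 79 ≡ 3 (mod 4), a square root of 44 is 44^((79+1)/4) = 44^20 mod 79.
Repeated squaring: 44^2≡40, 44^4≡20, 44^8≡5, 44^16≡25 (mod 79).
44^20 = 44^(16+4) ≡ 26 (mod 79).
Check: 26² = 676 ≡ 44 (mod 79). The two roots are 26 and 53.

26, 53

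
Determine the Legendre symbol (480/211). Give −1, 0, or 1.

Euler's criterion: (480/211) ≡ 58^105 (mod 211).
58^2 ≡ 199 (mod 211)
58^4 ≡ 144 (mod 211)
58^8 ≡ 58 (mod 211)
58^16 ≡ 199 (mod 211)
58^32 ≡ 144 (mod 211)
58^64 ≡ 58 (mod 211)
58^105 = 58^(64+32+8+1) ≡ 1 (mod 211).
Result is 1, so (480/211) = 1.

1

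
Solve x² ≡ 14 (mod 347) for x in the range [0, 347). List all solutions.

Since 347 ≡ 3 (mod 4), a square root of 14 is 14^((347+1)/4) = 14^87 mod 347.
Repeated squaring: 14^2≡196, 14^4≡246, 14^8≡138, 14^16≡306, 14^32≡293, 14^64≡140 (mod 347).
14^87 = 14^(64+16+4+2+1) ≡ 328 (mod 347).
Check: 328² = 107584 ≡ 14 (mod 347). The two roots are 19 and 328.

19, 328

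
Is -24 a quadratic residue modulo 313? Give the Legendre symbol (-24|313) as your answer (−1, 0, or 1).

1

First reduce: -24 ≡ 289 (mod 313).
Reciprocity: 289 ≡ 1 and 313 ≡ 1 (mod 4), so (289/313) = +(313/289).
Reduce top mod 289: now compute (24/289).
Pull out 2^3: since 289 ≡ 1 (mod 8), (2/289) = +1, so (2/289)^3 = +1.
Reciprocity: 3 ≡ 3 and 289 ≡ 1 (mod 4), so (3/289) = +(289/3).
Reduce top mod 3: now compute (1/3).
Reached (1/3) = 1. Collecting the sign flips along the way, the symbol is +1.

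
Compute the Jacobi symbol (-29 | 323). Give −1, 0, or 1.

-1

First reduce: -29 ≡ 294 (mod 323).
Pull out 2: since 323 ≡ 3 (mod 8), (2/323) = -1.
Reciprocity: 147 ≡ 3 and 323 ≡ 3 (mod 4), so (147/323) = −(323/147).
Reduce top mod 147: now compute (29/147).
Reciprocity: 29 ≡ 1 and 147 ≡ 3 (mod 4), so (29/147) = +(147/29).
Reduce top mod 29: now compute (2/29).
Pull out 2: since 29 ≡ 5 (mod 8), (2/29) = -1.
Reached (1/29) = 1. Collecting the sign flips along the way, the symbol is -1.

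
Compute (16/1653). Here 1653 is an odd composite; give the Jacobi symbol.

Pull out 2^4: since 1653 ≡ 5 (mod 8), (2/1653) = -1, so (2/1653)^4 = +1.
Reached (1/1653) = 1. Collecting the sign flips along the way, the symbol is +1.

1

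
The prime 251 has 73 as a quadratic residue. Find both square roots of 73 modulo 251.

18, 233

Since 251 ≡ 3 (mod 4), a square root of 73 is 73^((251+1)/4) = 73^63 mod 251.
Repeated squaring: 73^2≡58, 73^4≡101, 73^8≡161, 73^16≡68, 73^32≡106 (mod 251).
73^63 = 73^(32+16+8+4+2+1) ≡ 233 (mod 251).
Check: 233² = 54289 ≡ 73 (mod 251). The two roots are 18 and 233.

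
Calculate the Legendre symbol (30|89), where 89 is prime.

-1

Euler's criterion: (30/89) ≡ 30^44 (mod 89).
30^2 ≡ 10 (mod 89)
30^4 ≡ 11 (mod 89)
30^8 ≡ 32 (mod 89)
30^16 ≡ 45 (mod 89)
30^32 ≡ 67 (mod 89)
30^44 = 30^(32+8+4) ≡ 88 (mod 89).
Result is 88 ≡ −1, so (30/89) = −1.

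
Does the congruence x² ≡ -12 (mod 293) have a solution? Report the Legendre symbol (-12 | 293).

Euler's criterion: (-12/293) ≡ 281^146 (mod 293).
281^2 ≡ 144 (mod 293)
281^4 ≡ 226 (mod 293)
281^8 ≡ 94 (mod 293)
281^16 ≡ 46 (mod 293)
281^32 ≡ 65 (mod 293)
281^64 ≡ 123 (mod 293)
281^128 ≡ 186 (mod 293)
281^146 = 281^(128+16+2) ≡ 292 (mod 293).
Result is 292 ≡ −1, so (-12/293) = −1.

-1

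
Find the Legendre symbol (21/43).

1

Euler's criterion: (21/43) ≡ 21^21 (mod 43).
21^2 ≡ 11 (mod 43)
21^4 ≡ 35 (mod 43)
21^8 ≡ 21 (mod 43)
21^16 ≡ 11 (mod 43)
21^21 = 21^(16+4+1) ≡ 1 (mod 43).
Result is 1, so (21/43) = 1.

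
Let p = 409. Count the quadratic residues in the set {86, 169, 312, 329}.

(86/409) = -1 → non-residue.
(169/409) = +1 → QR.
(312/409) = -1 → non-residue.
(329/409) = +1 → QR.
Total quadratic residues among the 4: 2.

2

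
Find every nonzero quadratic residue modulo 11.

1, 3, 4, 5, 9

Square k = 1,…,5 (k and 11−k give the same square):
1²=1, 2²=4, 3²=9, 4²≡5, 5²≡3 (mod 11).
So the quadratic residues mod 11 are {1, 3, 4, 5, 9}.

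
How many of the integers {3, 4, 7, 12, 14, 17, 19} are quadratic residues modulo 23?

3

(3/23) = +1 → QR.
(4/23) = +1 → QR.
(7/23) = -1 → non-residue.
(12/23) = +1 → QR.
(14/23) = -1 → non-residue.
(17/23) = -1 → non-residue.
(19/23) = -1 → non-residue.
Total quadratic residues among the 7: 3.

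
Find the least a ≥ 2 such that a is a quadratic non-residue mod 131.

(2/131) = −1, so 2 is the smallest positive non-residue mod 131.

2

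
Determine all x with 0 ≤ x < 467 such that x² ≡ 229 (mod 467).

189, 278

Since 467 ≡ 3 (mod 4), a square root of 229 is 229^((467+1)/4) = 229^117 mod 467.
Repeated squaring: 229^2≡137, 229^4≡89, 229^8≡449, 229^16≡324, 229^32≡368, 229^64≡461 (mod 467).
229^117 = 229^(64+32+16+4+1) ≡ 189 (mod 467).
Check: 189² = 35721 ≡ 229 (mod 467). The two roots are 189 and 278.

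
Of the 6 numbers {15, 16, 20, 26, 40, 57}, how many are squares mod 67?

(15/67) = +1 → QR.
(16/67) = +1 → QR.
(20/67) = -1 → non-residue.
(26/67) = +1 → QR.
(40/67) = +1 → QR.
(57/67) = -1 → non-residue.
Total quadratic residues among the 6: 4.

4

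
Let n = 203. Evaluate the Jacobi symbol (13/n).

Reciprocity: 13 ≡ 1 and 203 ≡ 3 (mod 4), so (13/203) = +(203/13).
Reduce top mod 13: now compute (8/13).
Pull out 2^3: since 13 ≡ 5 (mod 8), (2/13) = -1, so (2/13)^3 = -1.
Reached (1/13) = 1. Collecting the sign flips along the way, the symbol is -1.

-1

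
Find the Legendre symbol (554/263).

-1

First reduce: 554 ≡ 28 (mod 263).
Pull out 2^2: since 263 ≡ 7 (mod 8), (2/263) = +1, so (2/263)^2 = +1.
Reciprocity: 7 ≡ 3 and 263 ≡ 3 (mod 4), so (7/263) = −(263/7).
Reduce top mod 7: now compute (4/7).
Pull out 2^2: since 7 ≡ 7 (mod 8), (2/7) = +1, so (2/7)^2 = +1.
Reached (1/7) = 1. Collecting the sign flips along the way, the symbol is -1.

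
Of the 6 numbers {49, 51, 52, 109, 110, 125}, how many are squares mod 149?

(49/149) = +1 → QR.
(51/149) = -1 → non-residue.
(52/149) = -1 → non-residue.
(109/149) = -1 → non-residue.
(110/149) = +1 → QR.
(125/149) = +1 → QR.
Total quadratic residues among the 6: 3.

3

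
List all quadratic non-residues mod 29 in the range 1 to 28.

Square k = 1,…,14 (k and 29−k give the same square):
1²=1, 2²=4, 3²=9, 4²=16, 5²=25, 6²≡7, 7²≡20, 8²≡6, 9²≡23, 10²≡13, 11²≡5, 12²≡28, 13²≡24, 14²≡22 (mod 29).
The residues are {1, 4, 5, 6, 7, 9, 13, 16, 20, 22, 23, 24, 25, 28}; the non-residues are the remaining 14 nonzero classes.

2,3,8,10,11,12,14,15,17,18,19,21,26,27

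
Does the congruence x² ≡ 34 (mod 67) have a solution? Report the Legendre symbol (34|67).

-1

Euler's criterion: (34/67) ≡ 34^33 (mod 67).
34^2 ≡ 17 (mod 67)
34^4 ≡ 21 (mod 67)
34^8 ≡ 39 (mod 67)
34^16 ≡ 47 (mod 67)
34^32 ≡ 65 (mod 67)
34^33 = 34^(32+1) ≡ 66 (mod 67).
Result is 66 ≡ −1, so (34/67) = −1.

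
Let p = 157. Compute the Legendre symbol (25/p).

1

Reciprocity: 25 ≡ 1 and 157 ≡ 1 (mod 4), so (25/157) = +(157/25).
Reduce top mod 25: now compute (7/25).
Reciprocity: 7 ≡ 3 and 25 ≡ 1 (mod 4), so (7/25) = +(25/7).
Reduce top mod 7: now compute (4/7).
Pull out 2^2: since 7 ≡ 7 (mod 8), (2/7) = +1, so (2/7)^2 = +1.
Reached (1/7) = 1. Collecting the sign flips along the way, the symbol is +1.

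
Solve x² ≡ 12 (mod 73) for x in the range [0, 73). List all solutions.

31, 42

73 ≡ 1 (mod 4), so we find a root by search.
Trying successive values, 31² = 961 ≡ 12 (mod 73). The other root is 73 − 31 = 42.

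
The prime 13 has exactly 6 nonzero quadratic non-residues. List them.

2, 5, 6, 7, 8, 11

Square k = 1,…,6 (k and 13−k give the same square):
1²=1, 2²=4, 3²=9, 4²≡3, 5²≡12, 6²≡10 (mod 13).
The residues are {1, 3, 4, 9, 10, 12}; the non-residues are the remaining 6 nonzero classes.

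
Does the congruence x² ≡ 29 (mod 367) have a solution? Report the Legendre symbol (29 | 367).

Euler's criterion: (29/367) ≡ 29^183 (mod 367).
29^2 ≡ 107 (mod 367)
29^4 ≡ 72 (mod 367)
29^8 ≡ 46 (mod 367)
29^16 ≡ 281 (mod 367)
29^32 ≡ 56 (mod 367)
29^64 ≡ 200 (mod 367)
29^128 ≡ 364 (mod 367)
29^183 = 29^(128+32+16+4+2+1) ≡ 366 (mod 367).
Result is 366 ≡ −1, so (29/367) = −1.

-1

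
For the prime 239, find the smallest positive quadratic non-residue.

7

(2/239) = +1, so 2 is a residue.
(3/239) = +1, so 3 is a residue.
(4/239) = +1, so 4 is a residue.
(5/239) = +1, so 5 is a residue.
(6/239) = +1, so 6 is a residue.
(7/239) = −1, so 7 is the smallest positive non-residue mod 239.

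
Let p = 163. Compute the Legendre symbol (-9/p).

First reduce: -9 ≡ 154 (mod 163).
Pull out 2: since 163 ≡ 3 (mod 8), (2/163) = -1.
Reciprocity: 77 ≡ 1 and 163 ≡ 3 (mod 4), so (77/163) = +(163/77).
Reduce top mod 77: now compute (9/77).
Reciprocity: 9 ≡ 1 and 77 ≡ 1 (mod 4), so (9/77) = +(77/9).
Reduce top mod 9: now compute (5/9).
Reciprocity: 5 ≡ 1 and 9 ≡ 1 (mod 4), so (5/9) = +(9/5).
Reduce top mod 5: now compute (4/5).
Pull out 2^2: since 5 ≡ 5 (mod 8), (2/5) = -1, so (2/5)^2 = +1.
Reached (1/5) = 1. Collecting the sign flips along the way, the symbol is -1.

-1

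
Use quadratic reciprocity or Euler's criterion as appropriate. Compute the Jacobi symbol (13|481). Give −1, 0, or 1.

0

Reciprocity: 13 ≡ 1 and 481 ≡ 1 (mod 4), so (13/481) = +(481/13).
Reduce top mod 13: now compute (0/13).
Top reduces to 0: gcd > 1, so the symbol is 0.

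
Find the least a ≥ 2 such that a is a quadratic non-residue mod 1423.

(2/1423) = +1, so 2 is a residue.
(3/1423) = −1, so 3 is the smallest positive non-residue mod 1423.

3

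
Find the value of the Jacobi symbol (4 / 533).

Pull out 2^2: since 533 ≡ 5 (mod 8), (2/533) = -1, so (2/533)^2 = +1.
Reached (1/533) = 1. Collecting the sign flips along the way, the symbol is +1.

1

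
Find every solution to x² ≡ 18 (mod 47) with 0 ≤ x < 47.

21, 26

Since 47 ≡ 3 (mod 4), a square root of 18 is 18^((47+1)/4) = 18^12 mod 47.
Repeated squaring: 18^2≡42, 18^4≡25, 18^8≡14 (mod 47).
18^12 = 18^(8+4) ≡ 21 (mod 47).
Check: 21² = 441 ≡ 18 (mod 47). The two roots are 21 and 26.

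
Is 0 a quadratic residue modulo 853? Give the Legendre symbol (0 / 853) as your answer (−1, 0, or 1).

0

Top reduces to 0: gcd > 1, so the symbol is 0.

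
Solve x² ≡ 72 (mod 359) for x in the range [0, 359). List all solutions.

Since 359 ≡ 3 (mod 4), a square root of 72 is 72^((359+1)/4) = 72^90 mod 359.
Repeated squaring: 72^2≡158, 72^4≡193, 72^8≡272, 72^16≡30, 72^32≡182, 72^64≡96 (mod 359).
72^90 = 72^(64+16+8+2) ≡ 245 (mod 359).
Check: 245² = 60025 ≡ 72 (mod 359). The two roots are 114 and 245.

114, 245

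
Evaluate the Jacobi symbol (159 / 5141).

Reciprocity: 159 ≡ 3 and 5141 ≡ 1 (mod 4), so (159/5141) = +(5141/159).
Reduce top mod 159: now compute (53/159).
Reciprocity: 53 ≡ 1 and 159 ≡ 3 (mod 4), so (53/159) = +(159/53).
Reduce top mod 53: now compute (0/53).
Top reduces to 0: gcd > 1, so the symbol is 0.

0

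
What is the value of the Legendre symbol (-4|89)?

1

Euler's criterion: (-4/89) ≡ 85^44 (mod 89).
85^2 ≡ 16 (mod 89)
85^4 ≡ 78 (mod 89)
85^8 ≡ 32 (mod 89)
85^16 ≡ 45 (mod 89)
85^32 ≡ 67 (mod 89)
85^44 = 85^(32+8+4) ≡ 1 (mod 89).
Result is 1, so (-4/89) = 1.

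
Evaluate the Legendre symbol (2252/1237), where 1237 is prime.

First reduce: 2252 ≡ 1015 (mod 1237).
Reciprocity: 1015 ≡ 3 and 1237 ≡ 1 (mod 4), so (1015/1237) = +(1237/1015).
Reduce top mod 1015: now compute (222/1015).
Pull out 2: since 1015 ≡ 7 (mod 8), (2/1015) = +1.
Reciprocity: 111 ≡ 3 and 1015 ≡ 3 (mod 4), so (111/1015) = −(1015/111).
Reduce top mod 111: now compute (16/111).
Pull out 2^4: since 111 ≡ 7 (mod 8), (2/111) = +1, so (2/111)^4 = +1.
Reached (1/111) = 1. Collecting the sign flips along the way, the symbol is -1.

-1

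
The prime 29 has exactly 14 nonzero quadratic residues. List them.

1 4 5 6 7 9 13 16 20 22 23 24 25 28

Square k = 1,…,14 (k and 29−k give the same square):
1²=1, 2²=4, 3²=9, 4²=16, 5²=25, 6²≡7, 7²≡20, 8²≡6, 9²≡23, 10²≡13, 11²≡5, 12²≡28, 13²≡24, 14²≡22 (mod 29).
So the quadratic residues mod 29 are {1, 4, 5, 6, 7, 9, 13, 16, 20, 22, 23, 24, 25, 28}.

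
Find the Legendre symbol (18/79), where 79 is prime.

1

Pull out 2: since 79 ≡ 7 (mod 8), (2/79) = +1.
Reciprocity: 9 ≡ 1 and 79 ≡ 3 (mod 4), so (9/79) = +(79/9).
Reduce top mod 9: now compute (7/9).
Reciprocity: 7 ≡ 3 and 9 ≡ 1 (mod 4), so (7/9) = +(9/7).
Reduce top mod 7: now compute (2/7).
Pull out 2: since 7 ≡ 7 (mod 8), (2/7) = +1.
Reached (1/7) = 1. Collecting the sign flips along the way, the symbol is +1.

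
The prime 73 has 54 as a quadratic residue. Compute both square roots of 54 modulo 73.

28, 45

73 ≡ 1 (mod 4), so we find a root by search.
Trying successive values, 28² = 784 ≡ 54 (mod 73). The other root is 73 − 28 = 45.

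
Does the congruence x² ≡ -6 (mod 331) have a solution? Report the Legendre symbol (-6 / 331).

-1

Euler's criterion: (-6/331) ≡ 325^165 (mod 331).
325^2 ≡ 36 (mod 331)
325^4 ≡ 303 (mod 331)
325^8 ≡ 122 (mod 331)
325^16 ≡ 320 (mod 331)
325^32 ≡ 121 (mod 331)
325^64 ≡ 77 (mod 331)
325^128 ≡ 302 (mod 331)
325^165 = 325^(128+32+4+1) ≡ 330 (mod 331).
Result is 330 ≡ −1, so (-6/331) = −1.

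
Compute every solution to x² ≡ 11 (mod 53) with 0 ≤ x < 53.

8, 45

53 ≡ 1 (mod 4), so we find a root by search.
Trying successive values, 8² = 64 ≡ 11 (mod 53). The other root is 53 − 8 = 45.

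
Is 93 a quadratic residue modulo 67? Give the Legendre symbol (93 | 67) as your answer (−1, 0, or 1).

First reduce: 93 ≡ 26 (mod 67).
Pull out 2: since 67 ≡ 3 (mod 8), (2/67) = -1.
Reciprocity: 13 ≡ 1 and 67 ≡ 3 (mod 4), so (13/67) = +(67/13).
Reduce top mod 13: now compute (2/13).
Pull out 2: since 13 ≡ 5 (mod 8), (2/13) = -1.
Reached (1/13) = 1. Collecting the sign flips along the way, the symbol is +1.

1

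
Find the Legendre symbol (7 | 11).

-1

Euler's criterion: (7/11) ≡ 7^5 (mod 11).
7^2 ≡ 5 (mod 11)
7^4 ≡ 3 (mod 11)
7^5 = 7^(4+1) ≡ 10 (mod 11).
Result is 10 ≡ −1, so (7/11) = −1.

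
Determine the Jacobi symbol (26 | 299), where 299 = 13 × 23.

0

Pull out 2: since 299 ≡ 3 (mod 8), (2/299) = -1.
Reciprocity: 13 ≡ 1 and 299 ≡ 3 (mod 4), so (13/299) = +(299/13).
Reduce top mod 13: now compute (0/13).
Top reduces to 0: gcd > 1, so the symbol is 0.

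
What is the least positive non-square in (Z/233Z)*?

(2/233) = +1, so 2 is a residue.
(3/233) = −1, so 3 is the smallest positive non-residue mod 233.

3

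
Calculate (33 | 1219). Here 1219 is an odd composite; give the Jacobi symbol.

1

Reciprocity: 33 ≡ 1 and 1219 ≡ 3 (mod 4), so (33/1219) = +(1219/33).
Reduce top mod 33: now compute (31/33).
Reciprocity: 31 ≡ 3 and 33 ≡ 1 (mod 4), so (31/33) = +(33/31).
Reduce top mod 31: now compute (2/31).
Pull out 2: since 31 ≡ 7 (mod 8), (2/31) = +1.
Reached (1/31) = 1. Collecting the sign flips along the way, the symbol is +1.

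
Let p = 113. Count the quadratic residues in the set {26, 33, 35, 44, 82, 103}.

(26/113) = +1 → QR.
(33/113) = -1 → non-residue.
(35/113) = -1 → non-residue.
(44/113) = +1 → QR.
(82/113) = +1 → QR.
(103/113) = -1 → non-residue.
Total quadratic residues among the 6: 3.

3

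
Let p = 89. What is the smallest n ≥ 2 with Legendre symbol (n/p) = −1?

(2/89) = +1, so 2 is a residue.
(3/89) = −1, so 3 is the smallest positive non-residue mod 89.

3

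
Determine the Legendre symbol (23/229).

Reciprocity: 23 ≡ 3 and 229 ≡ 1 (mod 4), so (23/229) = +(229/23).
Reduce top mod 23: now compute (22/23).
Pull out 2: since 23 ≡ 7 (mod 8), (2/23) = +1.
Reciprocity: 11 ≡ 3 and 23 ≡ 3 (mod 4), so (11/23) = −(23/11).
Reduce top mod 11: now compute (1/11).
Reached (1/11) = 1. Collecting the sign flips along the way, the symbol is -1.

-1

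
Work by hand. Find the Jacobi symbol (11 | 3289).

0

Reciprocity: 11 ≡ 3 and 3289 ≡ 1 (mod 4), so (11/3289) = +(3289/11).
Reduce top mod 11: now compute (0/11).
Top reduces to 0: gcd > 1, so the symbol is 0.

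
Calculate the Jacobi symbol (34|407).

1

Pull out 2: since 407 ≡ 7 (mod 8), (2/407) = +1.
Reciprocity: 17 ≡ 1 and 407 ≡ 3 (mod 4), so (17/407) = +(407/17).
Reduce top mod 17: now compute (16/17).
Pull out 2^4: since 17 ≡ 1 (mod 8), (2/17) = +1, so (2/17)^4 = +1.
Reached (1/17) = 1. Collecting the sign flips along the way, the symbol is +1.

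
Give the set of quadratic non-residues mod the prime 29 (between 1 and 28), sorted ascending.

2, 3, 8, 10, 11, 12, 14, 15, 17, 18, 19, 21, 26, 27

Square k = 1,…,14 (k and 29−k give the same square):
1²=1, 2²=4, 3²=9, 4²=16, 5²=25, 6²≡7, 7²≡20, 8²≡6, 9²≡23, 10²≡13, 11²≡5, 12²≡28, 13²≡24, 14²≡22 (mod 29).
The residues are {1, 4, 5, 6, 7, 9, 13, 16, 20, 22, 23, 24, 25, 28}; the non-residues are the remaining 14 nonzero classes.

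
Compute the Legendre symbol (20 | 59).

1

Pull out 2^2: since 59 ≡ 3 (mod 8), (2/59) = -1, so (2/59)^2 = +1.
Reciprocity: 5 ≡ 1 and 59 ≡ 3 (mod 4), so (5/59) = +(59/5).
Reduce top mod 5: now compute (4/5).
Pull out 2^2: since 5 ≡ 5 (mod 8), (2/5) = -1, so (2/5)^2 = +1.
Reached (1/5) = 1. Collecting the sign flips along the way, the symbol is +1.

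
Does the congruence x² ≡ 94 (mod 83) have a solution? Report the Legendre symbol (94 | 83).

First reduce: 94 ≡ 11 (mod 83).
Reciprocity: 11 ≡ 3 and 83 ≡ 3 (mod 4), so (11/83) = −(83/11).
Reduce top mod 11: now compute (6/11).
Pull out 2: since 11 ≡ 3 (mod 8), (2/11) = -1.
Reciprocity: 3 ≡ 3 and 11 ≡ 3 (mod 4), so (3/11) = −(11/3).
Reduce top mod 3: now compute (2/3).
Pull out 2: since 3 ≡ 3 (mod 8), (2/3) = -1.
Reached (1/3) = 1. Collecting the sign flips along the way, the symbol is +1.

1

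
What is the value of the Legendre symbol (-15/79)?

1

First reduce: -15 ≡ 64 (mod 79).
Pull out 2^6: since 79 ≡ 7 (mod 8), (2/79) = +1, so (2/79)^6 = +1.
Reached (1/79) = 1. Collecting the sign flips along the way, the symbol is +1.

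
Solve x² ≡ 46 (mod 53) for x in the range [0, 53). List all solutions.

24, 29

53 ≡ 1 (mod 4), so we find a root by search.
Trying successive values, 24² = 576 ≡ 46 (mod 53). The other root is 53 − 24 = 29.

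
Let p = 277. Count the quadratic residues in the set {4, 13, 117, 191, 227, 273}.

(4/277) = +1 → QR.
(13/277) = +1 → QR.
(117/277) = +1 → QR.
(191/277) = +1 → QR.
(227/277) = -1 → non-residue.
(273/277) = +1 → QR.
Total quadratic residues among the 6: 5.

5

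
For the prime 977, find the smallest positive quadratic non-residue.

3

(2/977) = +1, so 2 is a residue.
(3/977) = −1, so 3 is the smallest positive non-residue mod 977.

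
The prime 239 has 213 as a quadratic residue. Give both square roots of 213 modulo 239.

Since 239 ≡ 3 (mod 4), a square root of 213 is 213^((239+1)/4) = 213^60 mod 239.
Repeated squaring: 213^2≡198, 213^4≡8, 213^8≡64, 213^16≡33, 213^32≡133 (mod 239).
213^60 = 213^(32+16+8+4) ≡ 90 (mod 239).
Check: 90² = 8100 ≡ 213 (mod 239). The two roots are 90 and 149.

90, 149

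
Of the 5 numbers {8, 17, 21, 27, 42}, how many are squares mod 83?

(8/83) = -1 → non-residue.
(17/83) = +1 → QR.
(21/83) = +1 → QR.
(27/83) = +1 → QR.
(42/83) = -1 → non-residue.
Total quadratic residues among the 5: 3.

3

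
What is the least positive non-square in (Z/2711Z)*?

7

(2/2711) = +1, so 2 is a residue.
(3/2711) = +1, so 3 is a residue.
(4/2711) = +1, so 4 is a residue.
(5/2711) = +1, so 5 is a residue.
(6/2711) = +1, so 6 is a residue.
(7/2711) = −1, so 7 is the smallest positive non-residue mod 2711.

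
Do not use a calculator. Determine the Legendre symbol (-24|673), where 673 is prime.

1

Euler's criterion: (-24/673) ≡ 649^336 (mod 673).
649^2 ≡ 576 (mod 673)
649^4 ≡ 660 (mod 673)
649^8 ≡ 169 (mod 673)
649^16 ≡ 295 (mod 673)
649^32 ≡ 208 (mod 673)
649^64 ≡ 192 (mod 673)
649^128 ≡ 522 (mod 673)
649^256 ≡ 592 (mod 673)
649^336 = 649^(256+64+16) ≡ 1 (mod 673).
Result is 1, so (-24/673) = 1.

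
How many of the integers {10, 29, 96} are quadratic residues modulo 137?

0

(10/137) = -1 → non-residue.
(29/137) = -1 → non-residue.
(96/137) = -1 → non-residue.
Total quadratic residues among the 3: 0.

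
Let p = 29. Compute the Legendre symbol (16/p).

Pull out 2^4: since 29 ≡ 5 (mod 8), (2/29) = -1, so (2/29)^4 = +1.
Reached (1/29) = 1. Collecting the sign flips along the way, the symbol is +1.

1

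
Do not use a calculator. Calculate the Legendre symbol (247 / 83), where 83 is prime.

1

First reduce: 247 ≡ 81 (mod 83).
Reciprocity: 81 ≡ 1 and 83 ≡ 3 (mod 4), so (81/83) = +(83/81).
Reduce top mod 81: now compute (2/81).
Pull out 2: since 81 ≡ 1 (mod 8), (2/81) = +1.
Reached (1/81) = 1. Collecting the sign flips along the way, the symbol is +1.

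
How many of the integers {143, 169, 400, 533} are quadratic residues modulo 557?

(143/557) = +1 → QR.
(169/557) = +1 → QR.
(400/557) = +1 → QR.
(533/557) = +1 → QR.
Total quadratic residues among the 4: 4.

4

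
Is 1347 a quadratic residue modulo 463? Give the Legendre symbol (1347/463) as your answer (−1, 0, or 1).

First reduce: 1347 ≡ 421 (mod 463).
Reciprocity: 421 ≡ 1 and 463 ≡ 3 (mod 4), so (421/463) = +(463/421).
Reduce top mod 421: now compute (42/421).
Pull out 2: since 421 ≡ 5 (mod 8), (2/421) = -1.
Reciprocity: 21 ≡ 1 and 421 ≡ 1 (mod 4), so (21/421) = +(421/21).
Reduce top mod 21: now compute (1/21).
Reached (1/21) = 1. Collecting the sign flips along the way, the symbol is -1.

-1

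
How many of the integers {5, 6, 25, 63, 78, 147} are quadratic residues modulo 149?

(5/149) = +1 → QR.
(6/149) = +1 → QR.
(25/149) = +1 → QR.
(63/149) = +1 → QR.
(78/149) = -1 → non-residue.
(147/149) = -1 → non-residue.
Total quadratic residues among the 6: 4.

4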